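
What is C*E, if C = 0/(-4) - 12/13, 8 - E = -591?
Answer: -7188/13 ≈ -552.92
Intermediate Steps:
E = 599 (E = 8 - 1*(-591) = 8 + 591 = 599)
C = -12/13 (C = 0*(-1/4) - 12*1/13 = 0 - 12/13 = -12/13 ≈ -0.92308)
C*E = -12/13*599 = -7188/13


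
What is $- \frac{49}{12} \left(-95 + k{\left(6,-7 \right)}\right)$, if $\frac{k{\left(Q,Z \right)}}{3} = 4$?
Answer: $\frac{4067}{12} \approx 338.92$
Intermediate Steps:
$k{\left(Q,Z \right)} = 12$ ($k{\left(Q,Z \right)} = 3 \cdot 4 = 12$)
$- \frac{49}{12} \left(-95 + k{\left(6,-7 \right)}\right) = - \frac{49}{12} \left(-95 + 12\right) = \left(-49\right) \frac{1}{12} \left(-83\right) = \left(- \frac{49}{12}\right) \left(-83\right) = \frac{4067}{12}$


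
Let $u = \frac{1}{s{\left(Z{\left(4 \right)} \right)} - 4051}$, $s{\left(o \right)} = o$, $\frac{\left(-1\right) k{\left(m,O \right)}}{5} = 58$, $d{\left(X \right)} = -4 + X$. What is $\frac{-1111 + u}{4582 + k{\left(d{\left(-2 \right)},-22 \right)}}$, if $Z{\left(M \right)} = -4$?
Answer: $- \frac{2252553}{8702030} \approx -0.25885$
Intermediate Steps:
$k{\left(m,O \right)} = -290$ ($k{\left(m,O \right)} = \left(-5\right) 58 = -290$)
$u = - \frac{1}{4055}$ ($u = \frac{1}{-4 - 4051} = \frac{1}{-4055} = - \frac{1}{4055} \approx -0.00024661$)
$\frac{-1111 + u}{4582 + k{\left(d{\left(-2 \right)},-22 \right)}} = \frac{-1111 - \frac{1}{4055}}{4582 - 290} = - \frac{4505106}{4055 \cdot 4292} = \left(- \frac{4505106}{4055}\right) \frac{1}{4292} = - \frac{2252553}{8702030}$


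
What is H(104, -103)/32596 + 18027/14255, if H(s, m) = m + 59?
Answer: 146745218/116163995 ≈ 1.2633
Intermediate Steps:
H(s, m) = 59 + m
H(104, -103)/32596 + 18027/14255 = (59 - 103)/32596 + 18027/14255 = -44*1/32596 + 18027*(1/14255) = -11/8149 + 18027/14255 = 146745218/116163995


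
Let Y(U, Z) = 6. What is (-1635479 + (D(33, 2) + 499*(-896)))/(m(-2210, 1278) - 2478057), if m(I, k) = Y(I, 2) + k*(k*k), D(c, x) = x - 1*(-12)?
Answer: -2082569/2084858901 ≈ -0.00099890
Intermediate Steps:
D(c, x) = 12 + x (D(c, x) = x + 12 = 12 + x)
m(I, k) = 6 + k³ (m(I, k) = 6 + k*(k*k) = 6 + k*k² = 6 + k³)
(-1635479 + (D(33, 2) + 499*(-896)))/(m(-2210, 1278) - 2478057) = (-1635479 + ((12 + 2) + 499*(-896)))/((6 + 1278³) - 2478057) = (-1635479 + (14 - 447104))/((6 + 2087336952) - 2478057) = (-1635479 - 447090)/(2087336958 - 2478057) = -2082569/2084858901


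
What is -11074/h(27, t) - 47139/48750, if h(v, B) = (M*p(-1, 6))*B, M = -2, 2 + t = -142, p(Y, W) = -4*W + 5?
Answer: 23492741/22230000 ≈ 1.0568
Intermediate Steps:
p(Y, W) = 5 - 4*W
t = -144 (t = -2 - 142 = -144)
h(v, B) = 38*B (h(v, B) = (-2*(5 - 4*6))*B = (-2*(5 - 24))*B = (-2*(-19))*B = 38*B)
-11074/h(27, t) - 47139/48750 = -11074/(38*(-144)) - 47139/48750 = -11074/(-5472) - 47139*1/48750 = -11074*(-1/5472) - 15713/16250 = 5537/2736 - 15713/16250 = 23492741/22230000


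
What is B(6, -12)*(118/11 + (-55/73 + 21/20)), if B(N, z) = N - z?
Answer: 1593387/8030 ≈ 198.43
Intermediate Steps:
B(6, -12)*(118/11 + (-55/73 + 21/20)) = (6 - 1*(-12))*(118/11 + (-55/73 + 21/20)) = (6 + 12)*(118*(1/11) + (-55*1/73 + 21*(1/20))) = 18*(118/11 + (-55/73 + 21/20)) = 18*(118/11 + 433/1460) = 18*(177043/16060) = 1593387/8030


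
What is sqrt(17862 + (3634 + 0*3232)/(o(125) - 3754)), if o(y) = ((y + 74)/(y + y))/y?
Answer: sqrt(245806664824984290562)/117312301 ≈ 133.65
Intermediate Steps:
o(y) = (74 + y)/(2*y**2) (o(y) = ((74 + y)/((2*y)))/y = ((74 + y)*(1/(2*y)))/y = ((74 + y)/(2*y))/y = (74 + y)/(2*y**2))
sqrt(17862 + (3634 + 0*3232)/(o(125) - 3754)) = sqrt(17862 + (3634 + 0*3232)/((1/2)*(74 + 125)/125**2 - 3754)) = sqrt(17862 + (3634 + 0)/((1/2)*(1/15625)*199 - 3754)) = sqrt(17862 + 3634/(199/31250 - 3754)) = sqrt(17862 + 3634/(-117312301/31250)) = sqrt(17862 + 3634*(-31250/117312301)) = sqrt(17862 - 113562500/117312301) = sqrt(2095318757962/117312301) = sqrt(245806664824984290562)/117312301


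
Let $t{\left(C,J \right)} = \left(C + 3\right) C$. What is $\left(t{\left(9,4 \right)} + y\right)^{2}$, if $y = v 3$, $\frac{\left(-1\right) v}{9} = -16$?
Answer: $291600$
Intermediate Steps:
$v = 144$ ($v = \left(-9\right) \left(-16\right) = 144$)
$y = 432$ ($y = 144 \cdot 3 = 432$)
$t{\left(C,J \right)} = C \left(3 + C\right)$ ($t{\left(C,J \right)} = \left(3 + C\right) C = C \left(3 + C\right)$)
$\left(t{\left(9,4 \right)} + y\right)^{2} = \left(9 \left(3 + 9\right) + 432\right)^{2} = \left(9 \cdot 12 + 432\right)^{2} = \left(108 + 432\right)^{2} = 540^{2} = 291600$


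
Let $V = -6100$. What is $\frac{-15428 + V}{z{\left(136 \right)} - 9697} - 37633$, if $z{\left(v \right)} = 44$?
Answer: $- \frac{363249821}{9653} \approx -37631.0$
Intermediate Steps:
$\frac{-15428 + V}{z{\left(136 \right)} - 9697} - 37633 = \frac{-15428 - 6100}{44 - 9697} - 37633 = - \frac{21528}{-9653} - 37633 = \left(-21528\right) \left(- \frac{1}{9653}\right) - 37633 = \frac{21528}{9653} - 37633 = - \frac{363249821}{9653}$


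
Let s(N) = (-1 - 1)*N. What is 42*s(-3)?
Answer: 252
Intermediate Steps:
s(N) = -2*N
42*s(-3) = 42*(-2*(-3)) = 42*6 = 252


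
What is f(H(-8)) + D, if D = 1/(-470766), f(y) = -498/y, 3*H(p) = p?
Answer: 175831099/941532 ≈ 186.75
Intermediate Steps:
H(p) = p/3
D = -1/470766 ≈ -2.1242e-6
f(H(-8)) + D = -498/((1/3)*(-8)) - 1/470766 = -498/(-8/3) - 1/470766 = -498*(-3/8) - 1/470766 = 747/4 - 1/470766 = 175831099/941532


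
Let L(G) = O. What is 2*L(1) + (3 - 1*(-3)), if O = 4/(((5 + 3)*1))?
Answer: 7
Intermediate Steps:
O = ½ (O = 4/((8*1)) = 4/8 = 4*(⅛) = ½ ≈ 0.50000)
L(G) = ½
2*L(1) + (3 - 1*(-3)) = 2*(½) + (3 - 1*(-3)) = 1 + (3 + 3) = 1 + 6 = 7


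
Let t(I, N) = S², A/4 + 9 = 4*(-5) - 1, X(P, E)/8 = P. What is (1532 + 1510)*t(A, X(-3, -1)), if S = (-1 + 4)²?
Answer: 246402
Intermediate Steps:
X(P, E) = 8*P
S = 9 (S = 3² = 9)
A = -120 (A = -36 + 4*(4*(-5) - 1) = -36 + 4*(-20 - 1) = -36 + 4*(-21) = -36 - 84 = -120)
t(I, N) = 81 (t(I, N) = 9² = 81)
(1532 + 1510)*t(A, X(-3, -1)) = (1532 + 1510)*81 = 3042*81 = 246402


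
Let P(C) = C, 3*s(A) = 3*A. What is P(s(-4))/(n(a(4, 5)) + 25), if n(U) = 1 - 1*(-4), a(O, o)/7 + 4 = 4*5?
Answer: -2/15 ≈ -0.13333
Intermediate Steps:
a(O, o) = 112 (a(O, o) = -28 + 7*(4*5) = -28 + 7*20 = -28 + 140 = 112)
n(U) = 5 (n(U) = 1 + 4 = 5)
s(A) = A (s(A) = (3*A)/3 = A)
P(s(-4))/(n(a(4, 5)) + 25) = -4/(5 + 25) = -4/30 = -4*1/30 = -2/15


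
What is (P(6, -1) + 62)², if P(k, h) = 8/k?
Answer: 36100/9 ≈ 4011.1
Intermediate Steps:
(P(6, -1) + 62)² = (8/6 + 62)² = (8*(⅙) + 62)² = (4/3 + 62)² = (190/3)² = 36100/9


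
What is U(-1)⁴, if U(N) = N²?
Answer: 1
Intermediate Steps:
U(-1)⁴ = ((-1)²)⁴ = 1⁴ = 1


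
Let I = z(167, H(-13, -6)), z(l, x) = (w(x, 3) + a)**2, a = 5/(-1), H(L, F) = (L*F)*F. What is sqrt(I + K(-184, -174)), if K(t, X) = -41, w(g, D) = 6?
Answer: 2*I*sqrt(10) ≈ 6.3246*I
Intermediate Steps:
H(L, F) = L*F**2 (H(L, F) = (F*L)*F = L*F**2)
a = -5 (a = 5*(-1) = -5)
z(l, x) = 1 (z(l, x) = (6 - 5)**2 = 1**2 = 1)
I = 1
sqrt(I + K(-184, -174)) = sqrt(1 - 41) = sqrt(-40) = 2*I*sqrt(10)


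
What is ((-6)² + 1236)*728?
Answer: 926016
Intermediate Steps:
((-6)² + 1236)*728 = (36 + 1236)*728 = 1272*728 = 926016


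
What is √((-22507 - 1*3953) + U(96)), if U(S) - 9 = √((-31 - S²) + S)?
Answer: √(-26451 + I*√9151) ≈ 0.2941 + 162.64*I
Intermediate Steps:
U(S) = 9 + √(-31 + S - S²) (U(S) = 9 + √((-31 - S²) + S) = 9 + √(-31 + S - S²))
√((-22507 - 1*3953) + U(96)) = √((-22507 - 1*3953) + (9 + √(-31 + 96 - 1*96²))) = √((-22507 - 3953) + (9 + √(-31 + 96 - 1*9216))) = √(-26460 + (9 + √(-31 + 96 - 9216))) = √(-26460 + (9 + √(-9151))) = √(-26460 + (9 + I*√9151)) = √(-26451 + I*√9151)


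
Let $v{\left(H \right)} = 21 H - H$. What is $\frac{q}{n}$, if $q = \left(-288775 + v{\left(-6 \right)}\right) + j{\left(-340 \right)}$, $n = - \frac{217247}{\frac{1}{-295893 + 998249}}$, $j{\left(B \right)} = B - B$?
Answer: $\frac{288895}{152584733932} \approx 1.8933 \cdot 10^{-6}$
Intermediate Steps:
$j{\left(B \right)} = 0$
$v{\left(H \right)} = 20 H$
$n = -152584733932$ ($n = - \frac{217247}{\frac{1}{702356}} = - 217247 \frac{1}{\frac{1}{702356}} = \left(-217247\right) 702356 = -152584733932$)
$q = -288895$ ($q = \left(-288775 + 20 \left(-6\right)\right) + 0 = \left(-288775 - 120\right) + 0 = -288895 + 0 = -288895$)
$\frac{q}{n} = - \frac{288895}{-152584733932} = \left(-288895\right) \left(- \frac{1}{152584733932}\right) = \frac{288895}{152584733932}$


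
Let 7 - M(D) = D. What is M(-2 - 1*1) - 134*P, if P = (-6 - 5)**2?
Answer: -16204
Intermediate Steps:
M(D) = 7 - D
P = 121 (P = (-11)**2 = 121)
M(-2 - 1*1) - 134*P = (7 - (-2 - 1*1)) - 134*121 = (7 - (-2 - 1)) - 16214 = (7 - 1*(-3)) - 16214 = (7 + 3) - 16214 = 10 - 16214 = -16204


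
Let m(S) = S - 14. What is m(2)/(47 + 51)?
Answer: -6/49 ≈ -0.12245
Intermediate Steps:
m(S) = -14 + S
m(2)/(47 + 51) = (-14 + 2)/(47 + 51) = -12/98 = -12*1/98 = -6/49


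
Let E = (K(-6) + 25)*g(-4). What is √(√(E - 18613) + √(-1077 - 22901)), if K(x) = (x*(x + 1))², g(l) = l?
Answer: √I*√(√22313 + √23978) ≈ 12.333 + 12.333*I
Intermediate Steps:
K(x) = x²*(1 + x)² (K(x) = (x*(1 + x))² = x²*(1 + x)²)
E = -3700 (E = ((-6)²*(1 - 6)² + 25)*(-4) = (36*(-5)² + 25)*(-4) = (36*25 + 25)*(-4) = (900 + 25)*(-4) = 925*(-4) = -3700)
√(√(E - 18613) + √(-1077 - 22901)) = √(√(-3700 - 18613) + √(-1077 - 22901)) = √(√(-22313) + √(-23978)) = √(I*√22313 + I*√23978)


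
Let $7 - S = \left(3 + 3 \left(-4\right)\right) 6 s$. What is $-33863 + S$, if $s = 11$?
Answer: $-33262$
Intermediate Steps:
$S = 601$ ($S = 7 - \left(3 + 3 \left(-4\right)\right) 6 \cdot 11 = 7 - \left(3 - 12\right) 6 \cdot 11 = 7 - \left(-9\right) 6 \cdot 11 = 7 - \left(-54\right) 11 = 7 - -594 = 7 + 594 = 601$)
$-33863 + S = -33863 + 601 = -33262$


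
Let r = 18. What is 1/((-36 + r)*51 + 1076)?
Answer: 1/158 ≈ 0.0063291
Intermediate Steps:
1/((-36 + r)*51 + 1076) = 1/((-36 + 18)*51 + 1076) = 1/(-18*51 + 1076) = 1/(-918 + 1076) = 1/158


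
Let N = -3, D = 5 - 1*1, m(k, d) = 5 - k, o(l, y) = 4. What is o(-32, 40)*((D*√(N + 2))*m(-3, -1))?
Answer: 128*I ≈ 128.0*I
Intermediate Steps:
D = 4 (D = 5 - 1 = 4)
o(-32, 40)*((D*√(N + 2))*m(-3, -1)) = 4*((4*√(-3 + 2))*(5 - 1*(-3))) = 4*((4*√(-1))*(5 + 3)) = 4*((4*I)*8) = 4*(32*I) = 128*I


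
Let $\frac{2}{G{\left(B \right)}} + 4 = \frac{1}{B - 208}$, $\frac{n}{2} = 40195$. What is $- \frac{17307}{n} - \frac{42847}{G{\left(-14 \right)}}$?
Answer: $\frac{1531063219531}{17846580} \approx 85790.0$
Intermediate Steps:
$n = 80390$ ($n = 2 \cdot 40195 = 80390$)
$G{\left(B \right)} = \frac{2}{-4 + \frac{1}{-208 + B}}$ ($G{\left(B \right)} = \frac{2}{-4 + \frac{1}{B - 208}} = \frac{2}{-4 + \frac{1}{-208 + B}}$)
$- \frac{17307}{n} - \frac{42847}{G{\left(-14 \right)}} = - \frac{17307}{80390} - \frac{42847}{2 \frac{1}{-833 + 4 \left(-14\right)} \left(208 - -14\right)} = \left(-17307\right) \frac{1}{80390} - \frac{42847}{2 \frac{1}{-833 - 56} \left(208 + 14\right)} = - \frac{17307}{80390} - \frac{42847}{2 \frac{1}{-889} \cdot 222} = - \frac{17307}{80390} - \frac{42847}{2 \left(- \frac{1}{889}\right) 222} = - \frac{17307}{80390} - \frac{42847}{- \frac{444}{889}} = - \frac{17307}{80390} - - \frac{38090983}{444} = - \frac{17307}{80390} + \frac{38090983}{444} = \frac{1531063219531}{17846580}$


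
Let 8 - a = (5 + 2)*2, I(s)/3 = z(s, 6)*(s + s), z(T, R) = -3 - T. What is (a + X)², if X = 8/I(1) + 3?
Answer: 100/9 ≈ 11.111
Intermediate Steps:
I(s) = 6*s*(-3 - s) (I(s) = 3*((-3 - s)*(s + s)) = 3*((-3 - s)*(2*s)) = 3*(2*s*(-3 - s)) = 6*s*(-3 - s))
X = 8/3 (X = 8/((-6*1*(3 + 1))) + 3 = 8/((-6*1*4)) + 3 = 8/(-24) + 3 = 8*(-1/24) + 3 = -⅓ + 3 = 8/3 ≈ 2.6667)
a = -6 (a = 8 - (5 + 2)*2 = 8 - 7*2 = 8 - 1*14 = 8 - 14 = -6)
(a + X)² = (-6 + 8/3)² = (-10/3)² = 100/9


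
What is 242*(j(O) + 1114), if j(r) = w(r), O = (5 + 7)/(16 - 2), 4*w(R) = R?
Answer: 1887479/7 ≈ 2.6964e+5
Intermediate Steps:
w(R) = R/4
O = 6/7 (O = 12/14 = 12*(1/14) = 6/7 ≈ 0.85714)
j(r) = r/4
242*(j(O) + 1114) = 242*((¼)*(6/7) + 1114) = 242*(3/14 + 1114) = 242*(15599/14) = 1887479/7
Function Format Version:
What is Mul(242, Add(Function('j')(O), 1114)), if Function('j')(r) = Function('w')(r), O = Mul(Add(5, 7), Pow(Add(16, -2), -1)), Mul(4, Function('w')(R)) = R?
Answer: Rational(1887479, 7) ≈ 2.6964e+5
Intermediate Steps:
Function('w')(R) = Mul(Rational(1, 4), R)
O = Rational(6, 7) (O = Mul(12, Pow(14, -1)) = Mul(12, Rational(1, 14)) = Rational(6, 7) ≈ 0.85714)
Function('j')(r) = Mul(Rational(1, 4), r)
Mul(242, Add(Function('j')(O), 1114)) = Mul(242, Add(Mul(Rational(1, 4), Rational(6, 7)), 1114)) = Mul(242, Add(Rational(3, 14), 1114)) = Mul(242, Rational(15599, 14)) = Rational(1887479, 7)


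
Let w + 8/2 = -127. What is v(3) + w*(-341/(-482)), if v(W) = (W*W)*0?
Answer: -44671/482 ≈ -92.678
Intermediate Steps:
w = -131 (w = -4 - 127 = -131)
v(W) = 0 (v(W) = W²*0 = 0)
v(3) + w*(-341/(-482)) = 0 - (-44671)/(-482) = 0 - (-44671)*(-1)/482 = 0 - 131*341/482 = 0 - 44671/482 = -44671/482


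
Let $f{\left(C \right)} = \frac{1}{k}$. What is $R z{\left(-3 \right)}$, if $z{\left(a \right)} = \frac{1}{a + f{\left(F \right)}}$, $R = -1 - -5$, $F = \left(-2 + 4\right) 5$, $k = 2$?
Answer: $- \frac{8}{5} \approx -1.6$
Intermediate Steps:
$F = 10$ ($F = 2 \cdot 5 = 10$)
$f{\left(C \right)} = \frac{1}{2}$
$R = 4$ ($R = -1 + 5 = 4$)
$z{\left(a \right)} = \frac{1}{\frac{1}{2} + a}$ ($z{\left(a \right)} = \frac{1}{a + \frac{1}{2}} = \frac{1}{\frac{1}{2} + a}$)
$R z{\left(-3 \right)} = 4 \frac{2}{1 + 2 \left(-3\right)} = 4 \frac{2}{1 - 6} = 4 \frac{2}{-5} = 4 \cdot 2 \left(- \frac{1}{5}\right) = 4 \left(- \frac{2}{5}\right) = - \frac{8}{5}$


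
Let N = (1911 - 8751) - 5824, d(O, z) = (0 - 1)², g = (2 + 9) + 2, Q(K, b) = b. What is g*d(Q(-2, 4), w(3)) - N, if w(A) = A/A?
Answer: 12677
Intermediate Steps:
w(A) = 1
g = 13 (g = 11 + 2 = 13)
d(O, z) = 1 (d(O, z) = (-1)² = 1)
N = -12664 (N = -6840 - 5824 = -12664)
g*d(Q(-2, 4), w(3)) - N = 13*1 - 1*(-12664) = 13 + 12664 = 12677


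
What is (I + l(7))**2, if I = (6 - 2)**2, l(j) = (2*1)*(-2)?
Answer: 144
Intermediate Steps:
l(j) = -4 (l(j) = 2*(-2) = -4)
I = 16 (I = 4**2 = 16)
(I + l(7))**2 = (16 - 4)**2 = 12**2 = 144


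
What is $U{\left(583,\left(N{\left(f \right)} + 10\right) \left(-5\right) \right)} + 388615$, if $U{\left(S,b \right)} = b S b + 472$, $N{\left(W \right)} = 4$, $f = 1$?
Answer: $3245787$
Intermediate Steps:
$U{\left(S,b \right)} = 472 + S b^{2}$ ($U{\left(S,b \right)} = S b b + 472 = S b^{2} + 472 = 472 + S b^{2}$)
$U{\left(583,\left(N{\left(f \right)} + 10\right) \left(-5\right) \right)} + 388615 = \left(472 + 583 \left(\left(4 + 10\right) \left(-5\right)\right)^{2}\right) + 388615 = \left(472 + 583 \left(14 \left(-5\right)\right)^{2}\right) + 388615 = \left(472 + 583 \left(-70\right)^{2}\right) + 388615 = \left(472 + 583 \cdot 4900\right) + 388615 = \left(472 + 2856700\right) + 388615 = 2857172 + 388615 = 3245787$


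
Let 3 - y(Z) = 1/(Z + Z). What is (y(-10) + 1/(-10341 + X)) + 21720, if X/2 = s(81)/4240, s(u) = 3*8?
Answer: 595290204791/27403620 ≈ 21723.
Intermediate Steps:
s(u) = 24
X = 3/265 (X = 2*(24/4240) = 2*(24*(1/4240)) = 2*(3/530) = 3/265 ≈ 0.011321)
y(Z) = 3 - 1/(2*Z) (y(Z) = 3 - 1/(Z + Z) = 3 - 1/(2*Z))
(y(-10) + 1/(-10341 + X)) + 21720 = ((3 - 1/2/(-10)) + 1/(-10341 + 3/265)) + 21720 = ((3 - 1/2*(-1/10)) + 1/(-2740362/265)) + 21720 = ((3 + 1/20) - 265/2740362) + 21720 = (61/20 - 265/2740362) + 21720 = 83578391/27403620 + 21720 = 595290204791/27403620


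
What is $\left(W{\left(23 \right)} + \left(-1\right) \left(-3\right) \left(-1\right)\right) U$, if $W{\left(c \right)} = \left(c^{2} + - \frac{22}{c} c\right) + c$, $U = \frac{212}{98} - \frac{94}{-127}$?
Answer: $\frac{9521836}{6223} \approx 1530.1$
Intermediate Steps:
$U = \frac{18068}{6223}$ ($U = 212 \cdot \frac{1}{98} - - \frac{94}{127} = \frac{106}{49} + \frac{94}{127} = \frac{18068}{6223} \approx 2.9034$)
$W{\left(c \right)} = -22 + c + c^{2}$ ($W{\left(c \right)} = \left(c^{2} - 22\right) + c = \left(-22 + c^{2}\right) + c = -22 + c + c^{2}$)
$\left(W{\left(23 \right)} + \left(-1\right) \left(-3\right) \left(-1\right)\right) U = \left(\left(-22 + 23 + 23^{2}\right) + \left(-1\right) \left(-3\right) \left(-1\right)\right) \frac{18068}{6223} = \left(\left(-22 + 23 + 529\right) + 3 \left(-1\right)\right) \frac{18068}{6223} = \left(530 - 3\right) \frac{18068}{6223} = 527 \cdot \frac{18068}{6223} = \frac{9521836}{6223}$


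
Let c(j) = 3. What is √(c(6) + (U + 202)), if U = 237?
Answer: √442 ≈ 21.024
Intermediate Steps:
√(c(6) + (U + 202)) = √(3 + (237 + 202)) = √(3 + 439) = √442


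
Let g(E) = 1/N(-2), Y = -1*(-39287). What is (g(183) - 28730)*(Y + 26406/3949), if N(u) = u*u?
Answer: -17832069602711/15796 ≈ -1.1289e+9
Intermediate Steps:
Y = 39287
N(u) = u²
g(E) = ¼ (g(E) = 1/((-2)²) = 1/4 = ¼)
(g(183) - 28730)*(Y + 26406/3949) = (¼ - 28730)*(39287 + 26406/3949) = -114919*(39287 + 26406*(1/3949))/4 = -114919*(39287 + 26406/3949)/4 = -114919/4*155170769/3949 = -17832069602711/15796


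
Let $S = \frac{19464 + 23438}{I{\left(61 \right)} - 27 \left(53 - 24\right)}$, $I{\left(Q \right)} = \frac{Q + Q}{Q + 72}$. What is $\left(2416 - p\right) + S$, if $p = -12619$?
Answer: $\frac{1558189629}{104017} \approx 14980.0$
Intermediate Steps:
$I{\left(Q \right)} = \frac{2 Q}{72 + Q}$
$S = - \frac{5705966}{104017}$ ($S = \frac{19464 + 23438}{2 \cdot 61 \frac{1}{72 + 61} - 27 \left(53 - 24\right)} = \frac{42902}{2 \cdot 61 \cdot \frac{1}{133} - 783} = \frac{42902}{\frac{122}{133} - 783} = \frac{42902}{- \frac{104017}{133}} = 42902 \left(- \frac{133}{104017}\right) = - \frac{5705966}{104017} \approx -54.856$)
$\left(2416 - p\right) + S = \left(2416 - -12619\right) - \frac{5705966}{104017} = \left(2416 + 12619\right) - \frac{5705966}{104017} = 15035 - \frac{5705966}{104017} = \frac{1558189629}{104017}$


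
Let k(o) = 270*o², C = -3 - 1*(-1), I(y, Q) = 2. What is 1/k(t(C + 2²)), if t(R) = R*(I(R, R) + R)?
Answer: 1/17280 ≈ 5.7870e-5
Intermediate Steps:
C = -2 (C = -3 + 1 = -2)
t(R) = R*(2 + R)
1/k(t(C + 2²)) = 1/(270*((-2 + 2²)*(2 + (-2 + 2²)))²) = 1/(270*((-2 + 4)*(2 + (-2 + 4)))²) = 1/(270*(2*(2 + 2))²) = 1/(270*(2*4)²) = 1/(270*8²) = 1/(270*64) = 1/17280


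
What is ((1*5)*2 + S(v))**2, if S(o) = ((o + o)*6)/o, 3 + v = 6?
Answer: 484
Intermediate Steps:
v = 3 (v = -3 + 6 = 3)
S(o) = 12 (S(o) = ((2*o)*6)/o = (12*o)/o = 12)
((1*5)*2 + S(v))**2 = ((1*5)*2 + 12)**2 = (5*2 + 12)**2 = (10 + 12)**2 = 22**2 = 484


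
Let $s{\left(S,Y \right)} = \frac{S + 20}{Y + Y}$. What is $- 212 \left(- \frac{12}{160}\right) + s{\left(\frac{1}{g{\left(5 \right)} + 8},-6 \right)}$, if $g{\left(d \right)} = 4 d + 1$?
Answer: $\frac{24761}{1740} \approx 14.23$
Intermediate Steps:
$g{\left(d \right)} = 1 + 4 d$
$s{\left(S,Y \right)} = \frac{20 + S}{2 Y}$
$- 212 \left(- \frac{12}{160}\right) + s{\left(\frac{1}{g{\left(5 \right)} + 8},-6 \right)} = - 212 \left(- \frac{12}{160}\right) + \frac{20 + \frac{1}{\left(1 + 4 \cdot 5\right) + 8}}{2 \left(-6\right)} = - 212 \left(\left(-12\right) \frac{1}{160}\right) + \frac{1}{2} \left(- \frac{1}{6}\right) \left(20 + \frac{1}{\left(1 + 20\right) + 8}\right) = \left(-212\right) \left(- \frac{3}{40}\right) + \frac{1}{2} \left(- \frac{1}{6}\right) \left(20 + \frac{1}{21 + 8}\right) = \frac{159}{10} + \frac{1}{2} \left(- \frac{1}{6}\right) \left(20 + \frac{1}{29}\right) = \frac{159}{10} + \frac{1}{2} \left(- \frac{1}{6}\right) \frac{581}{29} = \frac{159}{10} - \frac{581}{348} = \frac{24761}{1740}$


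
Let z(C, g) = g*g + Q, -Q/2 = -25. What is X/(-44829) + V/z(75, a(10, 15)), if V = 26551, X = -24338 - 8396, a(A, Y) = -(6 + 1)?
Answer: 44203535/164373 ≈ 268.92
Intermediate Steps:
Q = 50 (Q = -2*(-25) = 50)
a(A, Y) = -7 (a(A, Y) = -1*7 = -7)
z(C, g) = 50 + g**2 (z(C, g) = g*g + 50 = g**2 + 50 = 50 + g**2)
X = -32734
X/(-44829) + V/z(75, a(10, 15)) = -32734/(-44829) + 26551/(50 + (-7)**2) = -32734*(-1/44829) + 26551/(50 + 49) = 32734/44829 + 26551/99 = 44203535/164373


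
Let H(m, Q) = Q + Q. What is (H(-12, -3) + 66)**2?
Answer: 3600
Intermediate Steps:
H(m, Q) = 2*Q
(H(-12, -3) + 66)**2 = (2*(-3) + 66)**2 = (-6 + 66)**2 = 60**2 = 3600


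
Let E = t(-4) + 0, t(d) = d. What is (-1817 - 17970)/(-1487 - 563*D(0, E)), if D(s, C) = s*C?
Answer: 19787/1487 ≈ 13.307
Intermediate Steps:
E = -4 (E = -4 + 0 = -4)
D(s, C) = C*s
(-1817 - 17970)/(-1487 - 563*D(0, E)) = (-1817 - 17970)/(-1487 - (-2252)*0) = -19787/(-1487 - 563*0) = -19787/(-1487 + 0) = -19787/(-1487) = -19787*(-1/1487) = 19787/1487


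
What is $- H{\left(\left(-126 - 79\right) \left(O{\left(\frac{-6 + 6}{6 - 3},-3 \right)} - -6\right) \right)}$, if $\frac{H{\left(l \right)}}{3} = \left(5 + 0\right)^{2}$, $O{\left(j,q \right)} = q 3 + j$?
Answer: $-75$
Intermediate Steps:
$O{\left(j,q \right)} = j + 3 q$ ($O{\left(j,q \right)} = 3 q + j = j + 3 q$)
$H{\left(l \right)} = 75$ ($H{\left(l \right)} = 3 \left(5 + 0\right)^{2} = 3 \cdot 5^{2} = 3 \cdot 25 = 75$)
$- H{\left(\left(-126 - 79\right) \left(O{\left(\frac{-6 + 6}{6 - 3},-3 \right)} - -6\right) \right)} = \left(-1\right) 75 = -75$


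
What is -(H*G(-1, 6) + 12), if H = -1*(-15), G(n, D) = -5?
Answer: 63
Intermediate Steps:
H = 15
-(H*G(-1, 6) + 12) = -(15*(-5) + 12) = -(-75 + 12) = -1*(-63) = 63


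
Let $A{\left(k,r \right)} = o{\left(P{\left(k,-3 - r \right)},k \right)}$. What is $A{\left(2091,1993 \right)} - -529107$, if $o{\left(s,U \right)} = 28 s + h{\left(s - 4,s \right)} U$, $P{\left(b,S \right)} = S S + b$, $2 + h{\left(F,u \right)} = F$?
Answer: $8447077294$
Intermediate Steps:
$h{\left(F,u \right)} = -2 + F$
$P{\left(b,S \right)} = b + S^{2}$ ($P{\left(b,S \right)} = S^{2} + b = b + S^{2}$)
$o{\left(s,U \right)} = 28 s + U \left(-6 + s\right)$ ($o{\left(s,U \right)} = 28 s + \left(-2 + \left(s - 4\right)\right) U = 28 s + \left(-2 + \left(-4 + s\right)\right) U = 28 s + \left(-6 + s\right) U = 28 s + U \left(-6 + s\right)$)
$A{\left(k,r \right)} = 28 k + 28 \left(-3 - r\right)^{2} + k \left(-6 + k + \left(-3 - r\right)^{2}\right)$ ($A{\left(k,r \right)} = 28 \left(k + \left(-3 - r\right)^{2}\right) + k \left(-6 + \left(k + \left(-3 - r\right)^{2}\right)\right) = \left(28 k + 28 \left(-3 - r\right)^{2}\right) + k \left(-6 + k + \left(-3 - r\right)^{2}\right) = 28 k + 28 \left(-3 - r\right)^{2} + k \left(-6 + k + \left(-3 - r\right)^{2}\right)$)
$A{\left(2091,1993 \right)} - -529107 = \left(28 \cdot 2091 + 28 \left(3 + 1993\right)^{2} + 2091 \left(-6 + 2091 + \left(3 + 1993\right)^{2}\right)\right) - -529107 = \left(58548 + 28 \cdot 1996^{2} + 2091 \left(-6 + 2091 + 1996^{2}\right)\right) + 529107 = \left(58548 + 28 \cdot 3984016 + 2091 \left(-6 + 2091 + 3984016\right)\right) + 529107 = \left(58548 + 111552448 + 2091 \cdot 3986101\right) + 529107 = \left(58548 + 111552448 + 8334937191\right) + 529107 = 8446548187 + 529107 = 8447077294$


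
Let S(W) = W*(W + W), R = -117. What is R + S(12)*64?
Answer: 18315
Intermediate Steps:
S(W) = 2*W² (S(W) = W*(2*W) = 2*W²)
R + S(12)*64 = -117 + (2*12²)*64 = -117 + (2*144)*64 = -117 + 288*64 = -117 + 18432 = 18315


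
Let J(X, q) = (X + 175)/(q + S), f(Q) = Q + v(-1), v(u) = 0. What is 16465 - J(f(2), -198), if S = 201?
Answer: 16406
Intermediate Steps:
f(Q) = Q (f(Q) = Q + 0 = Q)
J(X, q) = (175 + X)/(201 + q) (J(X, q) = (X + 175)/(q + 201) = (175 + X)/(201 + q))
16465 - J(f(2), -198) = 16465 - (175 + 2)/(201 - 198) = 16465 - 177/3 = 16465 - 1*59 = 16465 - 59 = 16406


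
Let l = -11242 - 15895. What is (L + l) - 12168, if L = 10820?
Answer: -28485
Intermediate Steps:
l = -27137
(L + l) - 12168 = (10820 - 27137) - 12168 = -16317 - 12168 = -28485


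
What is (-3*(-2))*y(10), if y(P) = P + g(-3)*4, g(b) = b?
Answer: -12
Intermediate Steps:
y(P) = -12 + P (y(P) = P - 3*4 = P - 12 = -12 + P)
(-3*(-2))*y(10) = (-3*(-2))*(-12 + 10) = 6*(-2) = -12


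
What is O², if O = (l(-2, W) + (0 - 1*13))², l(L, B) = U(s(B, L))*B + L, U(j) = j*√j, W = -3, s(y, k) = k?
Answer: -41391 - 55080*I*√2 ≈ -41391.0 - 77895.0*I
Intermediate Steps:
U(j) = j^(3/2)
l(L, B) = L + B*L^(3/2) (l(L, B) = L^(3/2)*B + L = B*L^(3/2) + L = L + B*L^(3/2))
O = (-15 + 6*I*√2)² (O = ((-2 - (-6)*I*√2) + (0 - 1*13))² = ((-2 - (-6)*I*√2) + (0 - 13))² = ((-2 + 6*I*√2) - 13)² = (-15 + 6*I*√2)² ≈ 153.0 - 254.56*I)
O² = (153 - 180*I*√2)²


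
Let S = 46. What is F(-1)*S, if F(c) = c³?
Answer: -46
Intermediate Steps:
F(-1)*S = (-1)³*46 = -1*46 = -46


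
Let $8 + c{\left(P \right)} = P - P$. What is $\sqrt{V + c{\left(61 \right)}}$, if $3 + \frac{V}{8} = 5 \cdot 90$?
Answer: $4 \sqrt{223} \approx 59.733$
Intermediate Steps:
$c{\left(P \right)} = -8$ ($c{\left(P \right)} = -8 + \left(P - P\right) = -8 + 0 = -8$)
$V = 3576$ ($V = -24 + 8 \cdot 5 \cdot 90 = -24 + 8 \cdot 450 = -24 + 3600 = 3576$)
$\sqrt{V + c{\left(61 \right)}} = \sqrt{3576 - 8} = \sqrt{3568} = 4 \sqrt{223}$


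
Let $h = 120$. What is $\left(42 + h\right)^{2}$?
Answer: $26244$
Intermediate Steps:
$\left(42 + h\right)^{2} = \left(42 + 120\right)^{2} = 162^{2} = 26244$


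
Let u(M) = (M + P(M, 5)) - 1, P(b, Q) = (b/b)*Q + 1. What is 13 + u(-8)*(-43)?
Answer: 142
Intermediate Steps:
P(b, Q) = 1 + Q (P(b, Q) = 1*Q + 1 = Q + 1 = 1 + Q)
u(M) = 5 + M (u(M) = (M + (1 + 5)) - 1 = (M + 6) - 1 = (6 + M) - 1 = 5 + M)
13 + u(-8)*(-43) = 13 + (5 - 8)*(-43) = 13 - 3*(-43) = 13 + 129 = 142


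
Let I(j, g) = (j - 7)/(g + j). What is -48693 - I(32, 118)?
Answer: -292159/6 ≈ -48693.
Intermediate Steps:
I(j, g) = (-7 + j)/(g + j)
-48693 - I(32, 118) = -48693 - (-7 + 32)/(118 + 32) = -48693 - 25/150 = -48693 - 1*1/6 = -48693 - 1/6 = -292159/6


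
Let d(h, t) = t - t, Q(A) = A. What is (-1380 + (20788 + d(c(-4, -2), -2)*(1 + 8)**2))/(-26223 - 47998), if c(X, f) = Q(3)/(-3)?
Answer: -19408/74221 ≈ -0.26149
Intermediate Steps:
c(X, f) = -1 (c(X, f) = 3/(-3) = 3*(-1/3) = -1)
d(h, t) = 0
(-1380 + (20788 + d(c(-4, -2), -2)*(1 + 8)**2))/(-26223 - 47998) = (-1380 + (20788 + 0*(1 + 8)**2))/(-26223 - 47998) = (-1380 + (20788 + 0*9**2))/(-74221) = (-1380 + (20788 + 0*81))*(-1/74221) = (-1380 + (20788 + 0))*(-1/74221) = (-1380 + 20788)*(-1/74221) = 19408*(-1/74221) = -19408/74221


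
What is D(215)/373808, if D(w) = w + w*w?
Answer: 5805/46726 ≈ 0.12423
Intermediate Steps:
D(w) = w + w²
D(215)/373808 = (215*(1 + 215))/373808 = (215*216)*(1/373808) = 46440*(1/373808) = 5805/46726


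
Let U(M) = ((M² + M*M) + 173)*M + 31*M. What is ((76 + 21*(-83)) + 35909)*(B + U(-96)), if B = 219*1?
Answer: -61253356554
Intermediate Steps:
B = 219
U(M) = 31*M + M*(173 + 2*M²) (U(M) = ((M² + M²) + 173)*M + 31*M = (2*M² + 173)*M + 31*M = (173 + 2*M²)*M + 31*M = M*(173 + 2*M²) + 31*M = 31*M + M*(173 + 2*M²))
((76 + 21*(-83)) + 35909)*(B + U(-96)) = ((76 + 21*(-83)) + 35909)*(219 + 2*(-96)*(102 + (-96)²)) = ((76 - 1743) + 35909)*(219 + 2*(-96)*(102 + 9216)) = (-1667 + 35909)*(219 + 2*(-96)*9318) = 34242*(219 - 1789056) = 34242*(-1788837) = -61253356554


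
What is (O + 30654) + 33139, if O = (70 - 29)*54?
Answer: 66007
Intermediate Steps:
O = 2214 (O = 41*54 = 2214)
(O + 30654) + 33139 = (2214 + 30654) + 33139 = 32868 + 33139 = 66007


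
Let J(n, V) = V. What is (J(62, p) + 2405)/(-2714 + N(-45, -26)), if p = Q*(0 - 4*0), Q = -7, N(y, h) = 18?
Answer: -2405/2696 ≈ -0.89206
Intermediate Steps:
p = 0 (p = -7*(0 - 4*0) = -7*(0 + 0) = -7*0 = 0)
(J(62, p) + 2405)/(-2714 + N(-45, -26)) = (0 + 2405)/(-2714 + 18) = 2405/(-2696) = 2405*(-1/2696) = -2405/2696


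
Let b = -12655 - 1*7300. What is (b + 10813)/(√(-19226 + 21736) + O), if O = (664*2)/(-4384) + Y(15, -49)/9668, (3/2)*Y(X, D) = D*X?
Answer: -177223303080992/137599395574583 - 501193761324011*√2510/137599395574583 ≈ -183.77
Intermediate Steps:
Y(X, D) = 2*D*X/3 (Y(X, D) = 2*(D*X)/3 = 2*D*X/3)
b = -19955 (b = -12655 - 7300 = -19955)
O = -117088/331129 (O = (664*2)/(-4384) + ((⅔)*(-49)*15)/9668 = 1328*(-1/4384) - 490*1/9668 = -83/274 - 245/4834 = -117088/331129 ≈ -0.35360)
(b + 10813)/(√(-19226 + 21736) + O) = (-19955 + 10813)/(√(-19226 + 21736) - 117088/331129) = -9142/(√2510 - 117088/331129) = -9142/(-117088/331129 + √2510)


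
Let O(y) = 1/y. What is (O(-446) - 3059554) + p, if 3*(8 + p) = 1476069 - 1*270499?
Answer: -3556009739/1338 ≈ -2.6577e+6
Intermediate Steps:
p = 1205546/3 (p = -8 + (1476069 - 1*270499)/3 = -8 + (1476069 - 270499)/3 = -8 + (⅓)*1205570 = -8 + 1205570/3 = 1205546/3 ≈ 4.0185e+5)
(O(-446) - 3059554) + p = (1/(-446) - 3059554) + 1205546/3 = (-1/446 - 3059554) + 1205546/3 = -1364561085/446 + 1205546/3 = -3556009739/1338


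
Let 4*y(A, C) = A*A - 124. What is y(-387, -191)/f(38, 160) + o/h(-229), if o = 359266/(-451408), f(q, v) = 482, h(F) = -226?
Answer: 954200462563/12293194064 ≈ 77.620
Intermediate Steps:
y(A, C) = -31 + A²/4 (y(A, C) = (A*A - 124)/4 = (A² - 124)/4 = (-124 + A²)/4 = -31 + A²/4)
o = -179633/225704 (o = 359266*(-1/451408) = -179633/225704 ≈ -0.79588)
y(-387, -191)/f(38, 160) + o/h(-229) = (-31 + (¼)*(-387)²)/482 - 179633/225704/(-226) = (-31 + (¼)*149769)*(1/482) - 179633/225704*(-1/226) = (-31 + 149769/4)*(1/482) + 179633/51009104 = (149645/4)*(1/482) + 179633/51009104 = 149645/1928 + 179633/51009104 = 954200462563/12293194064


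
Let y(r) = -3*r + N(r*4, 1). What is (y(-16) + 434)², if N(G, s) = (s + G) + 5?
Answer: 179776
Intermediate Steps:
N(G, s) = 5 + G + s (N(G, s) = (G + s) + 5 = 5 + G + s)
y(r) = 6 + r (y(r) = -3*r + (5 + r*4 + 1) = -3*r + (5 + 4*r + 1) = -3*r + (6 + 4*r) = 6 + r)
(y(-16) + 434)² = ((6 - 16) + 434)² = (-10 + 434)² = 424² = 179776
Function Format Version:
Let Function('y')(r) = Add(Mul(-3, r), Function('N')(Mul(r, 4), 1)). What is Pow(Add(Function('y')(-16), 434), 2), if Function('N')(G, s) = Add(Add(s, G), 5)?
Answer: 179776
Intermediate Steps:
Function('N')(G, s) = Add(5, G, s) (Function('N')(G, s) = Add(Add(G, s), 5) = Add(5, G, s))
Function('y')(r) = Add(6, r) (Function('y')(r) = Add(Mul(-3, r), Add(5, Mul(r, 4), 1)) = Add(Mul(-3, r), Add(5, Mul(4, r), 1)) = Add(Mul(-3, r), Add(6, Mul(4, r))) = Add(6, r))
Pow(Add(Function('y')(-16), 434), 2) = Pow(Add(Add(6, -16), 434), 2) = Pow(Add(-10, 434), 2) = Pow(424, 2) = 179776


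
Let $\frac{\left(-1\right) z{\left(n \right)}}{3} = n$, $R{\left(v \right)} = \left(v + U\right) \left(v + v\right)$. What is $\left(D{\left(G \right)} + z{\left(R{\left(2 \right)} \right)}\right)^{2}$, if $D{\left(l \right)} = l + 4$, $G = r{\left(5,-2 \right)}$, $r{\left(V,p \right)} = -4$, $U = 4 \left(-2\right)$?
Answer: $5184$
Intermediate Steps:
$U = -8$
$G = -4$
$D{\left(l \right)} = 4 + l$
$R{\left(v \right)} = 2 v \left(-8 + v\right)$ ($R{\left(v \right)} = \left(v - 8\right) \left(v + v\right) = \left(-8 + v\right) 2 v = 2 v \left(-8 + v\right)$)
$z{\left(n \right)} = - 3 n$
$\left(D{\left(G \right)} + z{\left(R{\left(2 \right)} \right)}\right)^{2} = \left(\left(4 - 4\right) - 3 \cdot 2 \cdot 2 \left(-8 + 2\right)\right)^{2} = \left(0 - 3 \cdot 2 \cdot 2 \left(-6\right)\right)^{2} = \left(0 - -72\right)^{2} = \left(0 + 72\right)^{2} = 72^{2} = 5184$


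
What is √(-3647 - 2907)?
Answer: I*√6554 ≈ 80.957*I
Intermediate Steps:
√(-3647 - 2907) = √(-6554) = I*√6554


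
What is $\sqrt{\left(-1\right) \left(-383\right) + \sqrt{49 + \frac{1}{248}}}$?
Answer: $\frac{\sqrt{1472252 + 31 \sqrt{753486}}}{62} \approx 19.748$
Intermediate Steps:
$\sqrt{\left(-1\right) \left(-383\right) + \sqrt{49 + \frac{1}{248}}} = \sqrt{383 + \sqrt{49 + \frac{1}{248}}} = \sqrt{383 + \sqrt{\frac{12153}{248}}} = \sqrt{383 + \frac{\sqrt{753486}}{124}}$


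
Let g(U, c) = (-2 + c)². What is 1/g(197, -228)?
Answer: 1/52900 ≈ 1.8904e-5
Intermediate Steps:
1/g(197, -228) = 1/((-2 - 228)²) = 1/((-230)²) = 1/52900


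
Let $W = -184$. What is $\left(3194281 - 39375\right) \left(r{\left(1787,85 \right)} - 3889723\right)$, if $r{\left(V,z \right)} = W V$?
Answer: $-13309068763086$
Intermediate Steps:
$r{\left(V,z \right)} = - 184 V$
$\left(3194281 - 39375\right) \left(r{\left(1787,85 \right)} - 3889723\right) = \left(3194281 - 39375\right) \left(\left(-184\right) 1787 - 3889723\right) = 3154906 \left(-328808 - 3889723\right) = 3154906 \left(-4218531\right) = -13309068763086$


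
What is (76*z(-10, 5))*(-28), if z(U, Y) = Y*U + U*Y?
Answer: 212800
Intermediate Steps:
z(U, Y) = 2*U*Y (z(U, Y) = U*Y + U*Y = 2*U*Y)
(76*z(-10, 5))*(-28) = (76*(2*(-10)*5))*(-28) = (76*(-100))*(-28) = -7600*(-28) = 212800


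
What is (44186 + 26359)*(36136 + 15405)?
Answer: 3635959845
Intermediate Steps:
(44186 + 26359)*(36136 + 15405) = 70545*51541 = 3635959845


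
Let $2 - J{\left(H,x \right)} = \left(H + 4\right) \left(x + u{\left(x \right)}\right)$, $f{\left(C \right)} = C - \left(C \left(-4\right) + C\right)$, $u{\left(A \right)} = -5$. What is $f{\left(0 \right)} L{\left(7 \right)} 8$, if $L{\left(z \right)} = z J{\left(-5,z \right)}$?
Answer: $0$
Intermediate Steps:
$f{\left(C \right)} = 4 C$ ($f{\left(C \right)} = C - \left(- 4 C + C\right) = C - - 3 C = C + 3 C = 4 C$)
$J{\left(H,x \right)} = 2 - \left(-5 + x\right) \left(4 + H\right)$ ($J{\left(H,x \right)} = 2 - \left(H + 4\right) \left(x - 5\right) = 2 - \left(4 + H\right) \left(-5 + x\right) = 2 - \left(-5 + x\right) \left(4 + H\right)$)
$L{\left(z \right)} = z \left(-3 + z\right)$ ($L{\left(z \right)} = z \left(22 - 4 z + 5 \left(-5\right) - - 5 z\right) = z \left(22 - 4 z - 25 + 5 z\right) = z \left(-3 + z\right)$)
$f{\left(0 \right)} L{\left(7 \right)} 8 = 4 \cdot 0 \cdot 7 \left(-3 + 7\right) 8 = 0 \cdot 7 \cdot 4 \cdot 8 = 0 \cdot 28 \cdot 8 = 0 \cdot 8 = 0$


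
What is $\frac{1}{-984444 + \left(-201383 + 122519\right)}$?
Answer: $- \frac{1}{1063308} \approx -9.4046 \cdot 10^{-7}$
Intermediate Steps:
$\frac{1}{-984444 + \left(-201383 + 122519\right)} = \frac{1}{-984444 - 78864} = \frac{1}{-1063308} = - \frac{1}{1063308}$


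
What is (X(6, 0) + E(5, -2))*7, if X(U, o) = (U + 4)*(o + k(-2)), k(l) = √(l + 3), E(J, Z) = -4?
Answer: 42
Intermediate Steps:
k(l) = √(3 + l)
X(U, o) = (1 + o)*(4 + U) (X(U, o) = (U + 4)*(o + √(3 - 2)) = (4 + U)*(o + √1) = (4 + U)*(o + 1) = (4 + U)*(1 + o) = (1 + o)*(4 + U))
(X(6, 0) + E(5, -2))*7 = ((4 + 6 + 4*0 + 6*0) - 4)*7 = ((4 + 6 + 0 + 0) - 4)*7 = (10 - 4)*7 = 6*7 = 42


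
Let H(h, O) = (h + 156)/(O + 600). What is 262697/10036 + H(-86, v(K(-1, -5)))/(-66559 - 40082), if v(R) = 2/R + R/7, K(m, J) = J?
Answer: 587207105168497/22433490882036 ≈ 26.175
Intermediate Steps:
v(R) = 2/R + R/7 (v(R) = 2/R + R*(⅐) = 2/R + R/7)
H(h, O) = (156 + h)/(600 + O)
262697/10036 + H(-86, v(K(-1, -5)))/(-66559 - 40082) = 262697/10036 + ((156 - 86)/(600 + (2/(-5) + (⅐)*(-5))))/(-66559 - 40082) = 262697*(1/10036) + (70/(600 + (2*(-⅕) - 5/7)))/(-106641) = 262697/10036 + (70/(600 + (-⅖ - 5/7)))*(-1/106641) = 262697/10036 + (70/(600 - 39/35))*(-1/106641) = 262697/10036 + (70/(20961/35))*(-1/106641) = 262697/10036 + ((35/20961)*70)*(-1/106641) = 262697/10036 + (2450/20961)*(-1/106641) = 262697/10036 - 2450/2235302001 = 587207105168497/22433490882036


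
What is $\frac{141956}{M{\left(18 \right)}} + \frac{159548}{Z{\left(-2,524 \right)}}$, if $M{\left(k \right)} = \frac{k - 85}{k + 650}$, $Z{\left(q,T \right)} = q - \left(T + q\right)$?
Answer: $- \frac{12424958077}{8777} \approx -1.4156 \cdot 10^{6}$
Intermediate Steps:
$Z{\left(q,T \right)} = - T$ ($Z{\left(q,T \right)} = q - \left(T + q\right) = - T$)
$M{\left(k \right)} = \frac{-85 + k}{650 + k}$
$\frac{141956}{M{\left(18 \right)}} + \frac{159548}{Z{\left(-2,524 \right)}} = \frac{141956}{\frac{1}{650 + 18} \left(-85 + 18\right)} + \frac{159548}{\left(-1\right) 524} = \frac{141956}{\frac{1}{668} \left(-67\right)} + \frac{159548}{-524} = \frac{141956}{\frac{1}{668} \left(-67\right)} + 159548 \left(- \frac{1}{524}\right) = \frac{141956}{- \frac{67}{668}} - \frac{39887}{131} = 141956 \left(- \frac{668}{67}\right) - \frac{39887}{131} = - \frac{94826608}{67} - \frac{39887}{131} = - \frac{12424958077}{8777}$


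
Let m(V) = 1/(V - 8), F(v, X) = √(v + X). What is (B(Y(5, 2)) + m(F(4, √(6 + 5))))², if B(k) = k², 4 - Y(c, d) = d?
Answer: (31 - 4*√(4 + √11))²/(8 - √(4 + √11))² ≈ 14.525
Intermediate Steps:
Y(c, d) = 4 - d
F(v, X) = √(X + v)
m(V) = 1/(-8 + V)
(B(Y(5, 2)) + m(F(4, √(6 + 5))))² = ((4 - 1*2)² + 1/(-8 + √(√(6 + 5) + 4)))² = ((4 - 2)² + 1/(-8 + √(√11 + 4)))² = (2² + 1/(-8 + √(4 + √11)))² = (4 + 1/(-8 + √(4 + √11)))²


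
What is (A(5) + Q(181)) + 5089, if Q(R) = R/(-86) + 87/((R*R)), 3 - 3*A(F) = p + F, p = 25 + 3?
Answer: 14303885975/2817446 ≈ 5076.9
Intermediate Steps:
p = 28
A(F) = -25/3 - F/3 (A(F) = 1 - (28 + F)/3 = 1 + (-28/3 - F/3) = -25/3 - F/3)
Q(R) = 87/R² - R/86 (Q(R) = R*(-1/86) + 87/(R²) = -R/86 + 87/R² = 87/R² - R/86)
(A(5) + Q(181)) + 5089 = ((-25/3 - ⅓*5) + (87/181² - 1/86*181)) + 5089 = ((-25/3 - 5/3) + (87*(1/32761) - 181/86)) + 5089 = (-10 + (87/32761 - 181/86)) + 5089 = (-10 - 5922259/2817446) + 5089 = -34096719/2817446 + 5089 = 14303885975/2817446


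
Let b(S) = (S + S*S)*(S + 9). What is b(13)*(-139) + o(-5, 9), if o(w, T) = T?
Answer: -556547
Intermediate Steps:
b(S) = (9 + S)*(S + S²) (b(S) = (S + S²)*(9 + S) = (9 + S)*(S + S²))
b(13)*(-139) + o(-5, 9) = (13*(9 + 13² + 10*13))*(-139) + 9 = (13*(9 + 169 + 130))*(-139) + 9 = (13*308)*(-139) + 9 = 4004*(-139) + 9 = -556556 + 9 = -556547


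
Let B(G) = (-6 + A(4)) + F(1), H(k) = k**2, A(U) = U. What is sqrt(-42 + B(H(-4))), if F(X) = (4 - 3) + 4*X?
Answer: I*sqrt(39) ≈ 6.245*I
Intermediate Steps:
F(X) = 1 + 4*X
B(G) = 3 (B(G) = (-6 + 4) + (1 + 4*1) = -2 + (1 + 4) = -2 + 5 = 3)
sqrt(-42 + B(H(-4))) = sqrt(-42 + 3) = sqrt(-39) = I*sqrt(39)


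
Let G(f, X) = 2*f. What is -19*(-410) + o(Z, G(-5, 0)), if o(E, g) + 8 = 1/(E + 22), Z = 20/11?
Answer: 2038895/262 ≈ 7782.0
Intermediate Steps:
Z = 20/11 (Z = 20*(1/11) = 20/11 ≈ 1.8182)
o(E, g) = -8 + 1/(22 + E) (o(E, g) = -8 + 1/(E + 22) = -8 + 1/(22 + E))
-19*(-410) + o(Z, G(-5, 0)) = -19*(-410) + (-175 - 8*20/11)/(22 + 20/11) = 7790 + (-175 - 160/11)/(262/11) = 7790 + (11/262)*(-2085/11) = 7790 - 2085/262 = 2038895/262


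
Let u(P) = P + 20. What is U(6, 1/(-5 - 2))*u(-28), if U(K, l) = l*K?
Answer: 48/7 ≈ 6.8571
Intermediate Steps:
u(P) = 20 + P
U(K, l) = K*l
U(6, 1/(-5 - 2))*u(-28) = (6/(-5 - 2))*(20 - 28) = (6/(-7))*(-8) = (6*(-1/7))*(-8) = -6/7*(-8) = 48/7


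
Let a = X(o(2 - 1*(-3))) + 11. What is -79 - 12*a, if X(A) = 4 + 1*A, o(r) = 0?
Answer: -259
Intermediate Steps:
X(A) = 4 + A
a = 15 (a = (4 + 0) + 11 = 4 + 11 = 15)
-79 - 12*a = -79 - 12*15 = -79 - 180 = -259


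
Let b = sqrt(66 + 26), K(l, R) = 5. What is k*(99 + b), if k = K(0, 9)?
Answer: 495 + 10*sqrt(23) ≈ 542.96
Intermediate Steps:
k = 5
b = 2*sqrt(23) (b = sqrt(92) = 2*sqrt(23) ≈ 9.5917)
k*(99 + b) = 5*(99 + 2*sqrt(23)) = 495 + 10*sqrt(23)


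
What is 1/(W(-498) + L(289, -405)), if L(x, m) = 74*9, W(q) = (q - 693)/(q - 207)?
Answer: 235/156907 ≈ 0.0014977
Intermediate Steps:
W(q) = (-693 + q)/(-207 + q)
L(x, m) = 666
1/(W(-498) + L(289, -405)) = 1/((-693 - 498)/(-207 - 498) + 666) = 1/(-1191/(-705) + 666) = 1/(-1/705*(-1191) + 666) = 1/(397/235 + 666) = 1/(156907/235) = 235/156907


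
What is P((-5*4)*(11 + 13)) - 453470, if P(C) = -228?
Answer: -453698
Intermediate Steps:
P((-5*4)*(11 + 13)) - 453470 = -228 - 453470 = -453698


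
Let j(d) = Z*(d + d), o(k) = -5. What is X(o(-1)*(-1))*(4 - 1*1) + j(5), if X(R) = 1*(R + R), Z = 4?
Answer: 70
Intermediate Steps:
j(d) = 8*d (j(d) = 4*(d + d) = 4*(2*d) = 8*d)
X(R) = 2*R (X(R) = 1*(2*R) = 2*R)
X(o(-1)*(-1))*(4 - 1*1) + j(5) = (2*(-5*(-1)))*(4 - 1*1) + 8*5 = (2*5)*(4 - 1) + 40 = 10*3 + 40 = 30 + 40 = 70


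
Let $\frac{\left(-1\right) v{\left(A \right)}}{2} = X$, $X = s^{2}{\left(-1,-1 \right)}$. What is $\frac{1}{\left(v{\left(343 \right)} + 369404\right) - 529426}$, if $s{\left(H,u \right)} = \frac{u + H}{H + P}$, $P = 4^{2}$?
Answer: $- \frac{225}{36004958} \approx -6.2491 \cdot 10^{-6}$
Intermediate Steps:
$P = 16$
$s{\left(H,u \right)} = \frac{H + u}{16 + H}$ ($s{\left(H,u \right)} = \frac{u + H}{H + 16} = \frac{H + u}{16 + H}$)
$X = \frac{4}{225}$ ($X = \left(\frac{-1 - 1}{16 - 1}\right)^{2} = \left(\frac{1}{15} \left(-2\right)\right)^{2} = \left(- \frac{2}{15}\right)^{2} = \frac{4}{225} \approx 0.017778$)
$v{\left(A \right)} = - \frac{8}{225}$ ($v{\left(A \right)} = \left(-2\right) \frac{4}{225} = - \frac{8}{225}$)
$\frac{1}{\left(v{\left(343 \right)} + 369404\right) - 529426} = \frac{1}{\left(- \frac{8}{225} + 369404\right) - 529426} = \frac{1}{\frac{83115892}{225} - 529426} = \frac{1}{- \frac{36004958}{225}} = - \frac{225}{36004958}$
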